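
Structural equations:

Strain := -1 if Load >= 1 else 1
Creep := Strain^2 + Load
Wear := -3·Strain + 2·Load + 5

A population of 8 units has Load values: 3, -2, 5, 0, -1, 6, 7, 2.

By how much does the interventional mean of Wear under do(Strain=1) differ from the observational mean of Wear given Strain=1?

Every unit gets Strain=1 under the intervention. Wear values become 8, -2, 12, 2, 0, 14, 16, 6; E[Wear|do(Strain=1)] = 7.
Observing Strain=1 restricts to units where Strain's equation naturally yields 1: Load ∈ {-2, 0, -1}. In that subpopulation Wear = -2, 2, 0, mean 0.
Difference = 7 − 0 = 7.

7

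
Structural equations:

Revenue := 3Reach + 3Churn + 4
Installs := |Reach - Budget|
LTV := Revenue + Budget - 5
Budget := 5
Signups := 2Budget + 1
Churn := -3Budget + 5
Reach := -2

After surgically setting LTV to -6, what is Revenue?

-32

Intervening sets LTV = -6 and removes its equation (LTV := Revenue + Budget - 5).
Since Revenue is not a descendant of the intervened variable, it is unaffected.
Churn = -3Budget + 5  [with Budget=5]  = -10
Revenue = 3Reach + 3Churn + 4  [with Reach=-2, Churn=-10]  = -32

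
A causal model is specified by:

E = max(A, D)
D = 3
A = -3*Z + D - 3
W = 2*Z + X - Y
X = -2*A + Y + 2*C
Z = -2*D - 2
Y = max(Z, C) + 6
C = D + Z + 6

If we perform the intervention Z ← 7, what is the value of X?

96

Under do(Z=7), the mechanism Z = -2*D - 2 is discarded; Z is fixed at 7.
C = D + Z + 6  [with D=3, Z=7]  = 16
A = -3*Z + D - 3  [with Z=7, D=3]  = -21
Y = max(Z, C) + 6  [with Z=7, C=16]  = 22
X = -2*A + Y + 2*C  [with A=-21, Y=22, C=16]  = 96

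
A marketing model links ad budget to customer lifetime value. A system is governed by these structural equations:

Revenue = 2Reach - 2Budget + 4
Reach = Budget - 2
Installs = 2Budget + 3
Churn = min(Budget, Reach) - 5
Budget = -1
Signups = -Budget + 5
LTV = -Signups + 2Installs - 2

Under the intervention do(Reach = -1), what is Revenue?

Under do(Reach=-1), the mechanism Reach = Budget - 2 is discarded; Reach is fixed at -1.
Revenue = 2Reach - 2Budget + 4  [with Reach=-1, Budget=-1]  = 4

4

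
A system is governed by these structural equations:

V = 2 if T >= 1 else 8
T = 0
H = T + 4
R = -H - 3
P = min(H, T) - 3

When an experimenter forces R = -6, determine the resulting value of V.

8

The intervention breaks the incoming arrows to R: R = -H - 3 no longer applies, and R = -6.
Since V is not a descendant of the intervened variable, it is unaffected.
V = 2 if T >= 1 else 8  [with T=0]  = 8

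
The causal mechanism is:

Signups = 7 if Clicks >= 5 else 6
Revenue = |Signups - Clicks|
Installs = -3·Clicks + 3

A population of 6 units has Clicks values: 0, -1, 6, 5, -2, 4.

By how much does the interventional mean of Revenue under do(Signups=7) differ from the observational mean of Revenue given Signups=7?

Every unit gets Signups=7 under the intervention. Revenue values become 7, 8, 1, 2, 9, 3; E[Revenue|do(Signups=7)] = 5.
E[Revenue|Signups=7] averages over only the 2 units with Signups=7 (Clicks = 6, 5): Revenue = 1, 2, mean 1.5.
Difference = 5 − 1.5 = 3.5.

3.5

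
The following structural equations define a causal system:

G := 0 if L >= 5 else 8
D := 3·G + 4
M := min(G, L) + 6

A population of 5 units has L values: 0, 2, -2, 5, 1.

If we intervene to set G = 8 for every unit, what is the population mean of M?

7.2

Every unit gets G=8 under the intervention. M values become 6, 8, 4, 11, 7; E[M|do(G=8)] = 7.2.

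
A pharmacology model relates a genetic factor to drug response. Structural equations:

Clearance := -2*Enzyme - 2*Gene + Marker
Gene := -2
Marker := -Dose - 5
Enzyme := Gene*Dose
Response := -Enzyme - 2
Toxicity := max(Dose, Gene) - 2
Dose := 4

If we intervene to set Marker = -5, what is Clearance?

The intervention breaks the incoming arrows to Marker: Marker := -Dose - 5 no longer applies, and Marker = -5.
Enzyme = Gene*Dose  [with Gene=-2, Dose=4]  = -8
Clearance = -2*Enzyme - 2*Gene + Marker  [with Enzyme=-8, Gene=-2, Marker=-5]  = 15

15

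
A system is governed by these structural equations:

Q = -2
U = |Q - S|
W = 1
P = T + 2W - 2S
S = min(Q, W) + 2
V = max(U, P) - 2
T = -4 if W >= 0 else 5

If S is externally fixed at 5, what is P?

do(S=5) replaces the equation S = min(Q, W) + 2 with the constant S = 5.
T = -4 if W >= 0 else 5  [with W=1]  = -4
P = T + 2W - 2S  [with T=-4, W=1, S=5]  = -12

-12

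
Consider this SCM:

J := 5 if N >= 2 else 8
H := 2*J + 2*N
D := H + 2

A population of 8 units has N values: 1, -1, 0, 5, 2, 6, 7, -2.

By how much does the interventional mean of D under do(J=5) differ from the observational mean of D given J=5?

-5.5

The intervention sets J=5 in all 8 units regardless of N. Recomputing D per unit gives 14, 10, 12, 22, 16, 24, 26, 8; average 16.5.
Conditioning on J=5 selects the 4 unit(s) with N ∈ {5, 2, 6, 7}. Their D values: 22, 16, 24, 26. Mean = 22.
Difference = 16.5 − 22 = -5.5.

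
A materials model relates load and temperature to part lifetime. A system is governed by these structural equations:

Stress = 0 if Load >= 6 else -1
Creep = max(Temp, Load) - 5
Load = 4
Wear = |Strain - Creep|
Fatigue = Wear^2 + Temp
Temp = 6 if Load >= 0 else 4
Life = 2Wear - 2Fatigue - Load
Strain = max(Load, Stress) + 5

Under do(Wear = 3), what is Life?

Intervening sets Wear = 3 and removes its equation (Wear = |Strain - Creep|).
Temp = 6 if Load >= 0 else 4  [with Load=4]  = 6
Fatigue = Wear^2 + Temp  [with Wear=3, Temp=6]  = 15
Life = 2Wear - 2Fatigue - Load  [with Wear=3, Fatigue=15, Load=4]  = -28

-28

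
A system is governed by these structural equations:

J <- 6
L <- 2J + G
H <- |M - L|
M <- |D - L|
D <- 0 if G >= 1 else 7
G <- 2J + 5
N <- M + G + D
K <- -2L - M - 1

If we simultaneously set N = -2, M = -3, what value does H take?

32

Setting N = -2, M = -3 by intervention discards those variables' equations.
G = 2J + 5  [with J=6]  = 17
L = 2J + G  [with J=6, G=17]  = 29
H = |M - L|  [with M=-3, L=29]  = 32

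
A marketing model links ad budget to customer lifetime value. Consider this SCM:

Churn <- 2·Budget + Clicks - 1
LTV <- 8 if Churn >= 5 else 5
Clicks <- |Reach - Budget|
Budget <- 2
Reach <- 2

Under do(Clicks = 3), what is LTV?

do(Clicks=3) replaces the equation Clicks <- |Reach - Budget| with the constant Clicks = 3.
Churn = 2·Budget + Clicks - 1  [with Budget=2, Clicks=3]  = 6
LTV = 8 if Churn >= 5 else 5  [with Churn=6]  = 8

8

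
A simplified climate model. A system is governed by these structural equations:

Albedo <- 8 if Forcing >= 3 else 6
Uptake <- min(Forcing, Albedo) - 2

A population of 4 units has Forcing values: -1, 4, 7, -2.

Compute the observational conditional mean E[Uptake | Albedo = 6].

E[Uptake|Albedo=6] averages over only the 2 units with Albedo=6 (Forcing = -1, -2): Uptake = -3, -4, mean -3.5.

-3.5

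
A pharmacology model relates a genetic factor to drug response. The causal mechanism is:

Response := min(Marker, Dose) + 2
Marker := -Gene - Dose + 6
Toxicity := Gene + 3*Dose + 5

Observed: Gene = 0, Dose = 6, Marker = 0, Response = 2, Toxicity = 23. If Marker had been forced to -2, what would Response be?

The intervention breaks the incoming arrows to Marker: Marker := -Gene - Dose + 6 no longer applies, and Marker = -2.
Response = min(Marker, Dose) + 2  [with Marker=-2, Dose=6]  = 0

0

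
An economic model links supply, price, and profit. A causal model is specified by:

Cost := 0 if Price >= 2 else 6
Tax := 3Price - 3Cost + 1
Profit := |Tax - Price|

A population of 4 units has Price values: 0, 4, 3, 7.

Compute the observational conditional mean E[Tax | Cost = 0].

E[Tax|Cost=0] averages over only the 3 units with Cost=0 (Price = 4, 3, 7): Tax = 13, 10, 22, mean 15.

15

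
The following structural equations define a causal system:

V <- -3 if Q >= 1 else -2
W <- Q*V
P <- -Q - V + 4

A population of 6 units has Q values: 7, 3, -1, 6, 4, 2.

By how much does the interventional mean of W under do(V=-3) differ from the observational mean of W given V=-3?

do(V=-3) breaks V's dependence on Q. With V=-3 fixed, W across the units is -21, -9, 3, -18, -12, -6, mean -10.5.
Observing V=-3 restricts to units where V's equation naturally yields -3: Q ∈ {7, 3, 6, 4, 2}. In that subpopulation W = -21, -9, -18, -12, -6, mean -13.2.
Difference = -10.5 − (-13.2) = 2.7.

2.7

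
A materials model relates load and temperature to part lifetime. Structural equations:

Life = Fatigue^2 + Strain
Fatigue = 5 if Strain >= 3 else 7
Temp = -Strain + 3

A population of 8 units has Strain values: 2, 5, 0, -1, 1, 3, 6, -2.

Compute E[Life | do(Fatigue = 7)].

Every unit gets Fatigue=7 under the intervention. Life values become 51, 54, 49, 48, 50, 52, 55, 47; E[Life|do(Fatigue=7)] = 50.75.

50.75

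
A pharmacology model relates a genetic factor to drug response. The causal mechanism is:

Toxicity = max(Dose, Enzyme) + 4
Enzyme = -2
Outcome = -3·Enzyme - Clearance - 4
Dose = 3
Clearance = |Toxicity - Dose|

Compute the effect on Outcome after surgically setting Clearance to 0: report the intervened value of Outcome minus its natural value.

4

Intervening sets Clearance = 0 and removes its equation (Clearance = |Toxicity - Dose|).
Outcome = -3·Enzyme - Clearance - 4  [with Enzyme=-2, Clearance=0]  = 2
Without intervention: Toxicity = max(Dose, Enzyme) + 4  [with Dose=3, Enzyme=-2]  = 7; Clearance = |Toxicity - Dose|  [with Toxicity=7, Dose=3]  = 4; Outcome = -3·Enzyme - Clearance - 4  [with Enzyme=-2, Clearance=4]  = -2.
Change = 2 − (-2) = 4.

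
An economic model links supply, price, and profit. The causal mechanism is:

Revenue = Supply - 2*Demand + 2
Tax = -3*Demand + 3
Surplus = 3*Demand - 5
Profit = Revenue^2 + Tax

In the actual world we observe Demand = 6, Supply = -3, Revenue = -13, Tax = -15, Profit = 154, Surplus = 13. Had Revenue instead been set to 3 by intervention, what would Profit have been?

do(Revenue=3) replaces the equation Revenue = Supply - 2*Demand + 2 with the constant Revenue = 3.
Tax = -3*Demand + 3  [with Demand=6]  = -15
Profit = Revenue^2 + Tax  [with Revenue=3, Tax=-15]  = -6

-6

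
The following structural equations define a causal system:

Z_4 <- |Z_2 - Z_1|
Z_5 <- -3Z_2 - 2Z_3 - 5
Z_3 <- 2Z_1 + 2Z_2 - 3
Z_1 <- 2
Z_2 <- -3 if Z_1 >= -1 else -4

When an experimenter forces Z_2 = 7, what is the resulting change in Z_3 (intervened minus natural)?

The intervention breaks the incoming arrows to Z_2: Z_2 <- -3 if Z_1 >= -1 else -4 no longer applies, and Z_2 = 7.
Z_3 = 2Z_1 + 2Z_2 - 3  [with Z_1=2, Z_2=7]  = 15
Without intervention: Z_2 = -3 if Z_1 >= -1 else -4  [with Z_1=2]  = -3; Z_3 = 2Z_1 + 2Z_2 - 3  [with Z_1=2, Z_2=-3]  = -5.
Change = 15 − (-5) = 20.

20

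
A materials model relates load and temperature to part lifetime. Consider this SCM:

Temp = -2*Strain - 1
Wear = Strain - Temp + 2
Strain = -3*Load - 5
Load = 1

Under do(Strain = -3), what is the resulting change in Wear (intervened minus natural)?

15

Under do(Strain=-3), the mechanism Strain = -3*Load - 5 is discarded; Strain is fixed at -3.
Temp = -2*Strain - 1  [with Strain=-3]  = 5
Wear = Strain - Temp + 2  [with Strain=-3, Temp=5]  = -6
Without intervention: Strain = -3*Load - 5  [with Load=1]  = -8; Temp = -2*Strain - 1  [with Strain=-8]  = 15; Wear = Strain - Temp + 2  [with Strain=-8, Temp=15]  = -21.
Change = -6 − (-21) = 15.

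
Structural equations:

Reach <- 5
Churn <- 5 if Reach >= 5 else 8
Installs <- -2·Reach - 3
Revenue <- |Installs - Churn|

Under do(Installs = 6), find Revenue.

1

Under do(Installs=6), the mechanism Installs <- -2·Reach - 3 is discarded; Installs is fixed at 6.
Churn = 5 if Reach >= 5 else 8  [with Reach=5]  = 5
Revenue = |Installs - Churn|  [with Installs=6, Churn=5]  = 1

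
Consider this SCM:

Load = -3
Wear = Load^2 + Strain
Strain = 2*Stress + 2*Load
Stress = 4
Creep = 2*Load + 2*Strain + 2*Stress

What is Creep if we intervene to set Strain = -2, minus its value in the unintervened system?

The intervention breaks the incoming arrows to Strain: Strain = 2*Stress + 2*Load no longer applies, and Strain = -2.
Creep = 2*Load + 2*Strain + 2*Stress  [with Load=-3, Strain=-2, Stress=4]  = -2
Without intervention: Strain = 2*Stress + 2*Load  [with Stress=4, Load=-3]  = 2; Creep = 2*Load + 2*Strain + 2*Stress  [with Load=-3, Strain=2, Stress=4]  = 6.
Change = -2 − 6 = -8.

-8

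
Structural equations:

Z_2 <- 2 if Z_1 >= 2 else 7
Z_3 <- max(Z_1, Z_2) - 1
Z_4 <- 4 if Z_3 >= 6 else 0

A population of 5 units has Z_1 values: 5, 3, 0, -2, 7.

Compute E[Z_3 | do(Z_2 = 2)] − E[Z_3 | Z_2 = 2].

The intervention sets Z_2=2 in all 5 units regardless of Z_1. Recomputing Z_3 per unit gives 4, 2, 1, 1, 6; average 2.8.
E[Z_3|Z_2=2] averages over only the 3 units with Z_2=2 (Z_1 = 5, 3, 7): Z_3 = 4, 2, 6, mean 4.
Difference = 2.8 − 4 = -1.2.

-1.2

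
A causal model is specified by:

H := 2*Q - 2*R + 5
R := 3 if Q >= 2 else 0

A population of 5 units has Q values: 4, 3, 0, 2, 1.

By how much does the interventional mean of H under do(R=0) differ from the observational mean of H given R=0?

3

The intervention sets R=0 in all 5 units regardless of Q. Recomputing H per unit gives 13, 11, 5, 9, 7; average 9.
Conditioning on R=0 selects the 2 unit(s) with Q ∈ {0, 1}. Their H values: 5, 7. Mean = 6.
Difference = 9 − 6 = 3.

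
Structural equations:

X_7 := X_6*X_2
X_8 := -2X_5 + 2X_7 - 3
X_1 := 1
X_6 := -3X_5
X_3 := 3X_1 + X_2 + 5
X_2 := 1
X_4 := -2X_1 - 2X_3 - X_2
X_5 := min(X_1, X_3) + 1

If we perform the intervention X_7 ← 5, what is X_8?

do(X_7=5) replaces the equation X_7 := X_6*X_2 with the constant X_7 = 5.
X_3 = 3X_1 + X_2 + 5  [with X_1=1, X_2=1]  = 9
X_5 = min(X_1, X_3) + 1  [with X_1=1, X_3=9]  = 2
X_8 = -2X_5 + 2X_7 - 3  [with X_5=2, X_7=5]  = 3

3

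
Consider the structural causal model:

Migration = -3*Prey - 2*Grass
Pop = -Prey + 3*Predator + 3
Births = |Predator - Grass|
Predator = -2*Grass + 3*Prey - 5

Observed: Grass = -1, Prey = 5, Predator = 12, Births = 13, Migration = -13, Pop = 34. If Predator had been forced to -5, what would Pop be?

-17

The intervention breaks the incoming arrows to Predator: Predator = -2*Grass + 3*Prey - 5 no longer applies, and Predator = -5.
Pop = -Prey + 3*Predator + 3  [with Prey=5, Predator=-5]  = -17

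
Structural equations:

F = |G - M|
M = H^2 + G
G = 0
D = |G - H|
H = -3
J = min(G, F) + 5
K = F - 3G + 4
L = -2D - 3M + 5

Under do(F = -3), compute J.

2

do(F=-3) replaces the equation F = |G - M| with the constant F = -3.
J = min(G, F) + 5  [with G=0, F=-3]  = 2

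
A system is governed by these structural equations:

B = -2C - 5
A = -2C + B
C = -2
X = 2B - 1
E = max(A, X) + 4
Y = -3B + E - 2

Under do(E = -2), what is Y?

The intervention breaks the incoming arrows to E: E = max(A, X) + 4 no longer applies, and E = -2.
B = -2C - 5  [with C=-2]  = -1
Y = -3B + E - 2  [with B=-1, E=-2]  = -1

-1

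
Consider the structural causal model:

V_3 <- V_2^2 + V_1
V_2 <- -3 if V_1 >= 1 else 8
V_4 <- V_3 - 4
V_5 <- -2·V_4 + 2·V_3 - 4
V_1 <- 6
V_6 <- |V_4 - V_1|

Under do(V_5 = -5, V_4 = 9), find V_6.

3

Setting V_5 = -5, V_4 = 9 by intervention discards those variables' equations.
V_6 = |V_4 - V_1|  [with V_4=9, V_1=6]  = 3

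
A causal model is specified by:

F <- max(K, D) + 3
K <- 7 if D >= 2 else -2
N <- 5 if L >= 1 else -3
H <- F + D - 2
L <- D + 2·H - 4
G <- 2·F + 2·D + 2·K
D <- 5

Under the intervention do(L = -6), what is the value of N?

Intervening sets L = -6 and removes its equation (L <- D + 2·H - 4).
N = 5 if L >= 1 else -3  [with L=-6]  = -3

-3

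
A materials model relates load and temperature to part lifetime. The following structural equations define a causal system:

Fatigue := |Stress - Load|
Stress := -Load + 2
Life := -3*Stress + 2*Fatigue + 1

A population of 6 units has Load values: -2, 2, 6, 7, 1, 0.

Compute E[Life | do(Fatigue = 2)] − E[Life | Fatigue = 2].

The intervention sets Fatigue=2 in all 6 units regardless of Load. Recomputing Life per unit gives -7, 5, 17, 20, 2, -1; average 6.
E[Life|Fatigue=2] averages over only the 2 units with Fatigue=2 (Load = 2, 0): Life = 5, -1, mean 2.
Difference = 6 − 2 = 4.

4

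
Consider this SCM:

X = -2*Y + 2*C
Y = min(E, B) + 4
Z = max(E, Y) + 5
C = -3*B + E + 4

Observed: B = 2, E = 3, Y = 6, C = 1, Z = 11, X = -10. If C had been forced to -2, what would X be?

-16

Under do(C=-2), the mechanism C = -3*B + E + 4 is discarded; C is fixed at -2.
Y = min(E, B) + 4  [with E=3, B=2]  = 6
X = -2*Y + 2*C  [with Y=6, C=-2]  = -16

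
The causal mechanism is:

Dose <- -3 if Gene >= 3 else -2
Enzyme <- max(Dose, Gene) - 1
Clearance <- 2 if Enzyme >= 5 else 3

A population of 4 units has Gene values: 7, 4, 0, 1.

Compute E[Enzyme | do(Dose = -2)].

2

do(Dose=-2) breaks Dose's dependence on Gene. With Dose=-2 fixed, Enzyme across the units is 6, 3, -1, 0, mean 2.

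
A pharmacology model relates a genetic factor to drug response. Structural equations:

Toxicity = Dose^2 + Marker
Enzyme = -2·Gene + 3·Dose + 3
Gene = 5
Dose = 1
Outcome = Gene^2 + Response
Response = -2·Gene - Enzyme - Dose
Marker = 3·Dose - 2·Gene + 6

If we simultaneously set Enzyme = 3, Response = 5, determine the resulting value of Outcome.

30

Under do(Enzyme = 3, Response = 5), each intervened variable's structural equation is replaced by its fixed value.
Outcome = Gene^2 + Response  [with Gene=5, Response=5]  = 30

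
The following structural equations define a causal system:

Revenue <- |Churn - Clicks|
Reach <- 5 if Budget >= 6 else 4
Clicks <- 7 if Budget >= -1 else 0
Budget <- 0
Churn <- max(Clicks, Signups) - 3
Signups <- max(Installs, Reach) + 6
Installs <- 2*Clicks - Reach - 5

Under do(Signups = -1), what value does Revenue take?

3

Under do(Signups=-1), the mechanism Signups <- max(Installs, Reach) + 6 is discarded; Signups is fixed at -1.
Clicks = 7 if Budget >= -1 else 0  [with Budget=0]  = 7
Churn = max(Clicks, Signups) - 3  [with Clicks=7, Signups=-1]  = 4
Revenue = |Churn - Clicks|  [with Churn=4, Clicks=7]  = 3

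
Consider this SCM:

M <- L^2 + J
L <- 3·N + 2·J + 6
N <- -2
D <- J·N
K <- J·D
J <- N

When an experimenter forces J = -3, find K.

do(J=-3) replaces the equation J <- N with the constant J = -3.
D = J·N  [with J=-3, N=-2]  = 6
K = J·D  [with J=-3, D=6]  = -18

-18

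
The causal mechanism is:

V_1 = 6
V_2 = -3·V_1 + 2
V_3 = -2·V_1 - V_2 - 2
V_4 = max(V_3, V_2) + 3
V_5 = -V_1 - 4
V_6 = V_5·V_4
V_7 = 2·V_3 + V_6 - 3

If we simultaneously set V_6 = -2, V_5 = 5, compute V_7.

-1

Setting V_6 = -2, V_5 = 5 by intervention discards those variables' equations.
V_2 = -3·V_1 + 2  [with V_1=6]  = -16
V_3 = -2·V_1 - V_2 - 2  [with V_1=6, V_2=-16]  = 2
V_7 = 2·V_3 + V_6 - 3  [with V_3=2, V_6=-2]  = -1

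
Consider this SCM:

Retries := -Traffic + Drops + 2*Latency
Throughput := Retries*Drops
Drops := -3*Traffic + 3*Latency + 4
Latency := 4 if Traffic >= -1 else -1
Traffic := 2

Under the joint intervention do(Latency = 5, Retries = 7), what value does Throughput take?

91

Setting Latency = 5, Retries = 7 by intervention discards those variables' equations.
Drops = -3*Traffic + 3*Latency + 4  [with Traffic=2, Latency=5]  = 13
Throughput = Retries*Drops  [with Retries=7, Drops=13]  = 91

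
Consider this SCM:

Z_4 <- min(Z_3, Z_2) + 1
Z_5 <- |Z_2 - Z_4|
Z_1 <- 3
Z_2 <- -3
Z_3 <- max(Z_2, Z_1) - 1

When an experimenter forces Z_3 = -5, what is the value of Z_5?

do(Z_3=-5) replaces the equation Z_3 <- max(Z_2, Z_1) - 1 with the constant Z_3 = -5.
Z_4 = min(Z_3, Z_2) + 1  [with Z_3=-5, Z_2=-3]  = -4
Z_5 = |Z_2 - Z_4|  [with Z_2=-3, Z_4=-4]  = 1

1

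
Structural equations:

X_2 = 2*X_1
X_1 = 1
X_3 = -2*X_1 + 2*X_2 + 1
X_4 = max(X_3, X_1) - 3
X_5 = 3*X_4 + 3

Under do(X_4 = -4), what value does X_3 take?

3

Under do(X_4=-4), the mechanism X_4 = max(X_3, X_1) - 3 is discarded; X_4 is fixed at -4.
Since X_3 is not a descendant of the intervened variable, it is unaffected.
X_2 = 2*X_1  [with X_1=1]  = 2
X_3 = -2*X_1 + 2*X_2 + 1  [with X_1=1, X_2=2]  = 3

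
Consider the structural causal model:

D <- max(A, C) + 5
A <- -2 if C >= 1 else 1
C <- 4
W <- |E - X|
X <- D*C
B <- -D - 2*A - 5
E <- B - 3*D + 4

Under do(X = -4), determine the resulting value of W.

The intervention breaks the incoming arrows to X: X <- D*C no longer applies, and X = -4.
A = -2 if C >= 1 else 1  [with C=4]  = -2
D = max(A, C) + 5  [with A=-2, C=4]  = 9
B = -D - 2*A - 5  [with D=9, A=-2]  = -10
E = B - 3*D + 4  [with B=-10, D=9]  = -33
W = |E - X|  [with E=-33, X=-4]  = 29

29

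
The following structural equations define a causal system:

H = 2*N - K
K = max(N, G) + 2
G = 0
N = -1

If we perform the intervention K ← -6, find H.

The intervention breaks the incoming arrows to K: K = max(N, G) + 2 no longer applies, and K = -6.
H = 2*N - K  [with N=-1, K=-6]  = 4

4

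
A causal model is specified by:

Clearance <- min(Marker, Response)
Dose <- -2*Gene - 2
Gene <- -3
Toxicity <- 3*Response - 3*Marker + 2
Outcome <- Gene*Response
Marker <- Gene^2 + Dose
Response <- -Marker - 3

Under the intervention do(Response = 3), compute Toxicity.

Intervening sets Response = 3 and removes its equation (Response <- -Marker - 3).
Dose = -2*Gene - 2  [with Gene=-3]  = 4
Marker = Gene^2 + Dose  [with Gene=-3, Dose=4]  = 13
Toxicity = 3*Response - 3*Marker + 2  [with Response=3, Marker=13]  = -28

-28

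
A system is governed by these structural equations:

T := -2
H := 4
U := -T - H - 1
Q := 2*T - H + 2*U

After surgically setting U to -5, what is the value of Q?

-18

The intervention breaks the incoming arrows to U: U := -T - H - 1 no longer applies, and U = -5.
Q = 2*T - H + 2*U  [with T=-2, H=4, U=-5]  = -18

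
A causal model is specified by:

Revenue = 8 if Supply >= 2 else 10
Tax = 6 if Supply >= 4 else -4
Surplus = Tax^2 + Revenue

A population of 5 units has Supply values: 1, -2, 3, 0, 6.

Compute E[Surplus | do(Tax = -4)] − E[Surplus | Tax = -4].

The intervention sets Tax=-4 in all 5 units regardless of Supply. Recomputing Surplus per unit gives 26, 26, 24, 26, 24; average 25.2.
Observing Tax=-4 restricts to units where Tax's equation naturally yields -4: Supply ∈ {1, -2, 3, 0}. In that subpopulation Surplus = 26, 26, 24, 26, mean 25.5.
Difference = 25.2 − 25.5 = -0.3.

-0.3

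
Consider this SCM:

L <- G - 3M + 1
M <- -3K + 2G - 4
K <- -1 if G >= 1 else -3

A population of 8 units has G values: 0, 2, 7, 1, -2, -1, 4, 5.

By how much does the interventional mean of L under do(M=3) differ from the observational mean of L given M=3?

Every unit gets M=3 under the intervention. L values become -8, -6, -1, -7, -10, -9, -4, -3; E[L|do(M=3)] = -6.
Observing M=3 restricts to units where M's equation naturally yields 3: G ∈ {2, -1}. In that subpopulation L = -6, -9, mean -7.5.
Difference = -6 − (-7.5) = 1.5.

1.5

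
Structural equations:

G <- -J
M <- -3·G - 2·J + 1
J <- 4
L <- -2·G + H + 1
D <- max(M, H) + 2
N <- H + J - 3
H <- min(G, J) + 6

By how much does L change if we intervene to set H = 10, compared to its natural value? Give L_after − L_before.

8

Intervening sets H = 10 and removes its equation (H <- min(G, J) + 6).
G = -J  [with J=4]  = -4
L = -2·G + H + 1  [with G=-4, H=10]  = 19
Without intervention: G = -J  [with J=4]  = -4; H = min(G, J) + 6  [with G=-4, J=4]  = 2; L = -2·G + H + 1  [with G=-4, H=2]  = 11.
Change = 19 − 11 = 8.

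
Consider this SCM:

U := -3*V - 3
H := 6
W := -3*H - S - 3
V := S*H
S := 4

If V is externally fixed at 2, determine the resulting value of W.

Under do(V=2), the mechanism V := S*H is discarded; V is fixed at 2.
Since W is not a descendant of the intervened variable, it is unaffected.
W = -3*H - S - 3  [with H=6, S=4]  = -25

-25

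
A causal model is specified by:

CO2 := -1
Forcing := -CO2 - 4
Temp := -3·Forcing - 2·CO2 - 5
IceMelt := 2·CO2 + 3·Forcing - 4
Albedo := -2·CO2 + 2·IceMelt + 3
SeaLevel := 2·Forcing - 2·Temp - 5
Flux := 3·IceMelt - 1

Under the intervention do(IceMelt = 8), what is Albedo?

21

Intervening sets IceMelt = 8 and removes its equation (IceMelt := 2·CO2 + 3·Forcing - 4).
Albedo = -2·CO2 + 2·IceMelt + 3  [with CO2=-1, IceMelt=8]  = 21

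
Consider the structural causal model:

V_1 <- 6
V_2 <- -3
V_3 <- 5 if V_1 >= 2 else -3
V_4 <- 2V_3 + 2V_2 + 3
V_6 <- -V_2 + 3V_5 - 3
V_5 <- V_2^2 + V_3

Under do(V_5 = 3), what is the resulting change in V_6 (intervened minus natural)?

-33

The intervention breaks the incoming arrows to V_5: V_5 <- V_2^2 + V_3 no longer applies, and V_5 = 3.
V_6 = -V_2 + 3V_5 - 3  [with V_2=-3, V_5=3]  = 9
Without intervention: V_3 = 5 if V_1 >= 2 else -3  [with V_1=6]  = 5; V_5 = V_2^2 + V_3  [with V_2=-3, V_3=5]  = 14; V_6 = -V_2 + 3V_5 - 3  [with V_2=-3, V_5=14]  = 42.
Change = 9 − 42 = -33.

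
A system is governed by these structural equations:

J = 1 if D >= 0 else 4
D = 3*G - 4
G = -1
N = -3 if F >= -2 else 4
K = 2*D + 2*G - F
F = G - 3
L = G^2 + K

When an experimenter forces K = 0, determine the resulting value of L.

Intervening sets K = 0 and removes its equation (K = 2*D + 2*G - F).
L = G^2 + K  [with G=-1, K=0]  = 1

1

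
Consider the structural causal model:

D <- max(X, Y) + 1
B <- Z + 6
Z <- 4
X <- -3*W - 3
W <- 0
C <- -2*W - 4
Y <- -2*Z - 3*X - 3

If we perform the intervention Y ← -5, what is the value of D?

Intervening sets Y = -5 and removes its equation (Y <- -2*Z - 3*X - 3).
X = -3*W - 3  [with W=0]  = -3
D = max(X, Y) + 1  [with X=-3, Y=-5]  = -2

-2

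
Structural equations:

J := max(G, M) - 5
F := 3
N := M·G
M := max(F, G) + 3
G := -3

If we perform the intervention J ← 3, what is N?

Intervening sets J = 3 and removes its equation (J := max(G, M) - 5).
No directed path runs from J to N, so N keeps its natural value.
M = max(F, G) + 3  [with F=3, G=-3]  = 6
N = M·G  [with M=6, G=-3]  = -18

-18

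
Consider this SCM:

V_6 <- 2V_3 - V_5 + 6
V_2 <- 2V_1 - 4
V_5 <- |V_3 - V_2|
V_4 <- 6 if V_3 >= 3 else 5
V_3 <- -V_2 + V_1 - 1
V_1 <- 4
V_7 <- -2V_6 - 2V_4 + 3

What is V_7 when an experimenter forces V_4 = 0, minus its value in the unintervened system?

The intervention breaks the incoming arrows to V_4: V_4 <- 6 if V_3 >= 3 else 5 no longer applies, and V_4 = 0.
V_2 = 2V_1 - 4  [with V_1=4]  = 4
V_3 = -V_2 + V_1 - 1  [with V_2=4, V_1=4]  = -1
V_5 = |V_3 - V_2|  [with V_3=-1, V_2=4]  = 5
V_6 = 2V_3 - V_5 + 6  [with V_3=-1, V_5=5]  = -1
V_7 = -2V_6 - 2V_4 + 3  [with V_6=-1, V_4=0]  = 5
Without intervention: V_2 = 2V_1 - 4  [with V_1=4]  = 4; V_3 = -V_2 + V_1 - 1  [with V_2=4, V_1=4]  = -1; V_4 = 6 if V_3 >= 3 else 5  [with V_3=-1]  = 5; V_5 = |V_3 - V_2|  [with V_3=-1, V_2=4]  = 5; V_6 = 2V_3 - V_5 + 6  [with V_3=-1, V_5=5]  = -1; V_7 = -2V_6 - 2V_4 + 3  [with V_6=-1, V_4=5]  = -5.
Change = 5 − (-5) = 10.

10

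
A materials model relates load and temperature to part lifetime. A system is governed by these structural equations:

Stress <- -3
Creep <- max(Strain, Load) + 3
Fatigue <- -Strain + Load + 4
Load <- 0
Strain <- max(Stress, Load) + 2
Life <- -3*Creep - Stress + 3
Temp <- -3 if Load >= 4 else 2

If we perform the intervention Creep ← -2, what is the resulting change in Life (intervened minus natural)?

21

Under do(Creep=-2), the mechanism Creep <- max(Strain, Load) + 3 is discarded; Creep is fixed at -2.
Life = -3*Creep - Stress + 3  [with Creep=-2, Stress=-3]  = 12
Without intervention: Strain = max(Stress, Load) + 2  [with Stress=-3, Load=0]  = 2; Creep = max(Strain, Load) + 3  [with Strain=2, Load=0]  = 5; Life = -3*Creep - Stress + 3  [with Creep=5, Stress=-3]  = -9.
Change = 12 − (-9) = 21.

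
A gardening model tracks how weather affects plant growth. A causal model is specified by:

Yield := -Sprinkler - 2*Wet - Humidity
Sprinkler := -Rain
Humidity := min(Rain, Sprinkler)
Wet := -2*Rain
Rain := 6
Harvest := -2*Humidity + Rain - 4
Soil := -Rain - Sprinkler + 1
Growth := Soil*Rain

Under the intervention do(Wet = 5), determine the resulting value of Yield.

2

The intervention breaks the incoming arrows to Wet: Wet := -2*Rain no longer applies, and Wet = 5.
Sprinkler = -Rain  [with Rain=6]  = -6
Humidity = min(Rain, Sprinkler)  [with Rain=6, Sprinkler=-6]  = -6
Yield = -Sprinkler - 2*Wet - Humidity  [with Sprinkler=-6, Wet=5, Humidity=-6]  = 2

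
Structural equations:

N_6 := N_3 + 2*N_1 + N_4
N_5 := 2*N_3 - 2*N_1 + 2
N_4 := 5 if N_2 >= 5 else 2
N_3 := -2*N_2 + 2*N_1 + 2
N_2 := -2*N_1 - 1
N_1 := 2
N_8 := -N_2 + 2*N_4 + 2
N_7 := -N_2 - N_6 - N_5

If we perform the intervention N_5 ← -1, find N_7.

-16

Under do(N_5=-1), the mechanism N_5 := 2*N_3 - 2*N_1 + 2 is discarded; N_5 is fixed at -1.
N_2 = -2*N_1 - 1  [with N_1=2]  = -5
N_3 = -2*N_2 + 2*N_1 + 2  [with N_2=-5, N_1=2]  = 16
N_4 = 5 if N_2 >= 5 else 2  [with N_2=-5]  = 2
N_6 = N_3 + 2*N_1 + N_4  [with N_3=16, N_1=2, N_4=2]  = 22
N_7 = -N_2 - N_6 - N_5  [with N_2=-5, N_6=22, N_5=-1]  = -16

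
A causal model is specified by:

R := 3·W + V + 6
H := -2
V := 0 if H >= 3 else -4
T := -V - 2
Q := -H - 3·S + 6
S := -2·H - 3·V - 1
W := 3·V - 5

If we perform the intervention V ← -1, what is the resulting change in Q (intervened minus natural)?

Under do(V=-1), the mechanism V := 0 if H >= 3 else -4 is discarded; V is fixed at -1.
S = -2·H - 3·V - 1  [with H=-2, V=-1]  = 6
Q = -H - 3·S + 6  [with H=-2, S=6]  = -10
Without intervention: V = 0 if H >= 3 else -4  [with H=-2]  = -4; S = -2·H - 3·V - 1  [with H=-2, V=-4]  = 15; Q = -H - 3·S + 6  [with H=-2, S=15]  = -37.
Change = -10 − (-37) = 27.

27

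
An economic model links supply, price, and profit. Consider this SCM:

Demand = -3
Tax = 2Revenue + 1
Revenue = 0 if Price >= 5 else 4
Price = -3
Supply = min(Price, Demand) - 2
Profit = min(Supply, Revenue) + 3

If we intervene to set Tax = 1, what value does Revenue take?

The intervention breaks the incoming arrows to Tax: Tax = 2Revenue + 1 no longer applies, and Tax = 1.
Since Revenue is not a descendant of the intervened variable, it is unaffected.
Revenue = 0 if Price >= 5 else 4  [with Price=-3]  = 4

4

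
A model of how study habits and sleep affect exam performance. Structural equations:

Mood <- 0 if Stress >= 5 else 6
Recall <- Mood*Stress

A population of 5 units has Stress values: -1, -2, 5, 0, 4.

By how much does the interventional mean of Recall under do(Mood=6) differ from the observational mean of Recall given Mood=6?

5.7

Every unit gets Mood=6 under the intervention. Recall values become -6, -12, 30, 0, 24; E[Recall|do(Mood=6)] = 7.2.
E[Recall|Mood=6] averages over only the 4 units with Mood=6 (Stress = -1, -2, 0, 4): Recall = -6, -12, 0, 24, mean 1.5.
Difference = 7.2 − 1.5 = 5.7.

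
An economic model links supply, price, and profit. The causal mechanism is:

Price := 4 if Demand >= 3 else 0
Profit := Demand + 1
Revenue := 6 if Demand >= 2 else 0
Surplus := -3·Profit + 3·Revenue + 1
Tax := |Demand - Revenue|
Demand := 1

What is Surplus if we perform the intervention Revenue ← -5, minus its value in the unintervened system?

-15

The intervention breaks the incoming arrows to Revenue: Revenue := 6 if Demand >= 2 else 0 no longer applies, and Revenue = -5.
Profit = Demand + 1  [with Demand=1]  = 2
Surplus = -3·Profit + 3·Revenue + 1  [with Profit=2, Revenue=-5]  = -20
Without intervention: Revenue = 6 if Demand >= 2 else 0  [with Demand=1]  = 0; Profit = Demand + 1  [with Demand=1]  = 2; Surplus = -3·Profit + 3·Revenue + 1  [with Profit=2, Revenue=0]  = -5.
Change = -20 − (-5) = -15.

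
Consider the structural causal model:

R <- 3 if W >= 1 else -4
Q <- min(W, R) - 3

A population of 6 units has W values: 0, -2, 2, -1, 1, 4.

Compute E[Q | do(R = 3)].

-2.5

Under do(R=3), R's equation is replaced by R=3 for every unit. Per-unit Q: -3, -5, -1, -4, -2, 0. Mean = -2.5.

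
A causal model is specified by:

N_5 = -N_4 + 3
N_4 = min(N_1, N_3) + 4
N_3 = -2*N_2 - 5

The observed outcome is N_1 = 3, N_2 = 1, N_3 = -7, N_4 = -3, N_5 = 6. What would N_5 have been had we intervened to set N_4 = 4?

Intervening sets N_4 = 4 and removes its equation (N_4 = min(N_1, N_3) + 4).
N_5 = -N_4 + 3  [with N_4=4]  = -1

-1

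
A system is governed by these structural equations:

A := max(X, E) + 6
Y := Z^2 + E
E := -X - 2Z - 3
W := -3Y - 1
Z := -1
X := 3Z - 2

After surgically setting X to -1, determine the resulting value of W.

-4

Under do(X=-1), the mechanism X := 3Z - 2 is discarded; X is fixed at -1.
E = -X - 2Z - 3  [with X=-1, Z=-1]  = 0
Y = Z^2 + E  [with Z=-1, E=0]  = 1
W = -3Y - 1  [with Y=1]  = -4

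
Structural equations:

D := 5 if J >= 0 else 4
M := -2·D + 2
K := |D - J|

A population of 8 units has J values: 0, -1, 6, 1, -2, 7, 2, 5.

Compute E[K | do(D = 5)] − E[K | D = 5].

1

The intervention sets D=5 in all 8 units regardless of J. Recomputing K per unit gives 5, 6, 1, 4, 7, 2, 3, 0; average 3.5.
Observing D=5 restricts to units where D's equation naturally yields 5: J ∈ {0, 6, 1, 7, 2, 5}. In that subpopulation K = 5, 1, 4, 2, 3, 0, mean 2.5.
Difference = 3.5 − 2.5 = 1.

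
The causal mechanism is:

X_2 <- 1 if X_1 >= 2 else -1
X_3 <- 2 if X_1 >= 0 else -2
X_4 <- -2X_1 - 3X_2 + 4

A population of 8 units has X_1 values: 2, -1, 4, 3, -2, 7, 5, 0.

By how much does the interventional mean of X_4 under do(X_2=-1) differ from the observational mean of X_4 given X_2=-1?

-6.5

Under do(X_2=-1), X_2's equation is replaced by X_2=-1 for every unit. Per-unit X_4: 3, 9, -1, 1, 11, -7, -3, 7. Mean = 2.5.
Conditioning on X_2=-1 selects the 3 unit(s) with X_1 ∈ {-1, -2, 0}. Their X_4 values: 9, 11, 7. Mean = 9.
Difference = 2.5 − 9 = -6.5.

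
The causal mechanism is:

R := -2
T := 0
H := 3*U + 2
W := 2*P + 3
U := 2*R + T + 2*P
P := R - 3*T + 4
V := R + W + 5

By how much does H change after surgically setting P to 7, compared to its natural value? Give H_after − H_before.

30

The intervention breaks the incoming arrows to P: P := R - 3*T + 4 no longer applies, and P = 7.
U = 2*R + T + 2*P  [with R=-2, T=0, P=7]  = 10
H = 3*U + 2  [with U=10]  = 32
Without intervention: P = R - 3*T + 4  [with R=-2, T=0]  = 2; U = 2*R + T + 2*P  [with R=-2, T=0, P=2]  = 0; H = 3*U + 2  [with U=0]  = 2.
Change = 32 − 2 = 30.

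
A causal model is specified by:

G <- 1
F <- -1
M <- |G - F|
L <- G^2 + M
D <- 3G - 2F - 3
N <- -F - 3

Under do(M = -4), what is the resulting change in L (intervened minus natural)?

-6

The intervention breaks the incoming arrows to M: M <- |G - F| no longer applies, and M = -4.
L = G^2 + M  [with G=1, M=-4]  = -3
Without intervention: M = |G - F|  [with G=1, F=-1]  = 2; L = G^2 + M  [with G=1, M=2]  = 3.
Change = -3 − 3 = -6.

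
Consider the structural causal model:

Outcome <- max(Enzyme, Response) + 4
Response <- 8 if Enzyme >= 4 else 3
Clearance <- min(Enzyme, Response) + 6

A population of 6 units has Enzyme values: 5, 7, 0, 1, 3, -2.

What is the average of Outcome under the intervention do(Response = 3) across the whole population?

Every unit gets Response=3 under the intervention. Outcome values become 9, 11, 7, 7, 7, 7; E[Outcome|do(Response=3)] = 8.

8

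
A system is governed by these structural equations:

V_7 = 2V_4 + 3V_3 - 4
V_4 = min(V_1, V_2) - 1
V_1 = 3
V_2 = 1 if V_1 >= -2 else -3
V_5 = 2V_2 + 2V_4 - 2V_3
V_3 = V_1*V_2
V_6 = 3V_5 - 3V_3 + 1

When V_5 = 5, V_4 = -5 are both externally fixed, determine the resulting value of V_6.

7

Setting V_5 = 5, V_4 = -5 by intervention discards those variables' equations.
V_2 = 1 if V_1 >= -2 else -3  [with V_1=3]  = 1
V_3 = V_1*V_2  [with V_1=3, V_2=1]  = 3
V_6 = 3V_5 - 3V_3 + 1  [with V_5=5, V_3=3]  = 7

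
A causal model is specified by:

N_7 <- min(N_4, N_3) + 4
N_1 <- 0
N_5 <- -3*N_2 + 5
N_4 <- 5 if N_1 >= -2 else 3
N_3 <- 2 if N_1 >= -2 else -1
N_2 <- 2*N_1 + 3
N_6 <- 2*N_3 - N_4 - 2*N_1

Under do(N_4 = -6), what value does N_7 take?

The intervention breaks the incoming arrows to N_4: N_4 <- 5 if N_1 >= -2 else 3 no longer applies, and N_4 = -6.
N_3 = 2 if N_1 >= -2 else -1  [with N_1=0]  = 2
N_7 = min(N_4, N_3) + 4  [with N_4=-6, N_3=2]  = -2

-2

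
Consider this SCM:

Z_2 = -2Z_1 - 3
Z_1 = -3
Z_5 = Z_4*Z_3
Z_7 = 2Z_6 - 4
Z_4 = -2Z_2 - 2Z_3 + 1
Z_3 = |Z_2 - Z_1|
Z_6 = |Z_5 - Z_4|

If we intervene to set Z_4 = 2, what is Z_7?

16

The intervention breaks the incoming arrows to Z_4: Z_4 = -2Z_2 - 2Z_3 + 1 no longer applies, and Z_4 = 2.
Z_2 = -2Z_1 - 3  [with Z_1=-3]  = 3
Z_3 = |Z_2 - Z_1|  [with Z_2=3, Z_1=-3]  = 6
Z_5 = Z_4*Z_3  [with Z_4=2, Z_3=6]  = 12
Z_6 = |Z_5 - Z_4|  [with Z_5=12, Z_4=2]  = 10
Z_7 = 2Z_6 - 4  [with Z_6=10]  = 16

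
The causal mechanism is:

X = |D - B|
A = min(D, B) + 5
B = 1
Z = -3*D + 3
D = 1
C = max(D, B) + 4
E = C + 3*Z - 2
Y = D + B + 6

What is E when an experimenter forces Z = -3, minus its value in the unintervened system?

Under do(Z=-3), the mechanism Z = -3*D + 3 is discarded; Z is fixed at -3.
C = max(D, B) + 4  [with D=1, B=1]  = 5
E = C + 3*Z - 2  [with C=5, Z=-3]  = -6
Without intervention: C = max(D, B) + 4  [with D=1, B=1]  = 5; Z = -3*D + 3  [with D=1]  = 0; E = C + 3*Z - 2  [with C=5, Z=0]  = 3.
Change = -6 − 3 = -9.

-9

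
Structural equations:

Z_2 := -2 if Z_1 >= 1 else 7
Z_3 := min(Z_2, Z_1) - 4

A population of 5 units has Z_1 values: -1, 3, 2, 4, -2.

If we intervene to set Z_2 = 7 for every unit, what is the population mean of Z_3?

do(Z_2=7) breaks Z_2's dependence on Z_1. With Z_2=7 fixed, Z_3 across the units is -5, -1, -2, 0, -6, mean -2.8.

-2.8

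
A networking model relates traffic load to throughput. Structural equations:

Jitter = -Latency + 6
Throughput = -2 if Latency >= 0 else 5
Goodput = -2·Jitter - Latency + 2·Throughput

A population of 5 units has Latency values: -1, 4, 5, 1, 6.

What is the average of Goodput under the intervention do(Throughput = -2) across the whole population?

Under do(Throughput=-2), Throughput's equation is replaced by Throughput=-2 for every unit. Per-unit Goodput: -17, -12, -11, -15, -10. Mean = -13.

-13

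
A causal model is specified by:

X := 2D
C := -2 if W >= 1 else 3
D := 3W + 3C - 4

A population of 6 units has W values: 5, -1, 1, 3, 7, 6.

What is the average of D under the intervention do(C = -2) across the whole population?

do(C=-2) breaks C's dependence on W. With C=-2 fixed, D across the units is 5, -13, -7, -1, 11, 8, mean 0.5.

0.5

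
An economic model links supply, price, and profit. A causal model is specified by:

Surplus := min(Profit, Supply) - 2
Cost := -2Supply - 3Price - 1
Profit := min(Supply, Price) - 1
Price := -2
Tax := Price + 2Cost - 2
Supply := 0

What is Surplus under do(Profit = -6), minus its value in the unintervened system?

-3

The intervention breaks the incoming arrows to Profit: Profit := min(Supply, Price) - 1 no longer applies, and Profit = -6.
Surplus = min(Profit, Supply) - 2  [with Profit=-6, Supply=0]  = -8
Without intervention: Profit = min(Supply, Price) - 1  [with Supply=0, Price=-2]  = -3; Surplus = min(Profit, Supply) - 2  [with Profit=-3, Supply=0]  = -5.
Change = -8 − (-5) = -3.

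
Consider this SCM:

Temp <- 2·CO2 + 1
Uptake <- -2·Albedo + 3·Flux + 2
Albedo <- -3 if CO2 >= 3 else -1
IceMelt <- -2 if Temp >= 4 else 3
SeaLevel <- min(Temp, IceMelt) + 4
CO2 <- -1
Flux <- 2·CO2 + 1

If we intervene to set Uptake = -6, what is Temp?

-1

Under do(Uptake=-6), the mechanism Uptake <- -2·Albedo + 3·Flux + 2 is discarded; Uptake is fixed at -6.
Temp is not downstream of the intervention, so its value is determined by the original equations.
Temp = 2·CO2 + 1  [with CO2=-1]  = -1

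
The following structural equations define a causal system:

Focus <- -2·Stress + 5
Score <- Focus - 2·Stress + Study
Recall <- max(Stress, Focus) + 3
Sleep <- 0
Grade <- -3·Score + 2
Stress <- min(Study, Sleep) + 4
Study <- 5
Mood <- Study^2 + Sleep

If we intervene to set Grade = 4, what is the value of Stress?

Under do(Grade=4), the mechanism Grade <- -3·Score + 2 is discarded; Grade is fixed at 4.
No directed path runs from Grade to Stress, so Stress keeps its natural value.
Stress = min(Study, Sleep) + 4  [with Study=5, Sleep=0]  = 4

4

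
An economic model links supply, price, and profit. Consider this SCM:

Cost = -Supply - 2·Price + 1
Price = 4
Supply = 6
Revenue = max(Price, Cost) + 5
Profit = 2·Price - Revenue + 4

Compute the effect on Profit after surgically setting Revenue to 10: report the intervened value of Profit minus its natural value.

-1

Intervening sets Revenue = 10 and removes its equation (Revenue = max(Price, Cost) + 5).
Profit = 2·Price - Revenue + 4  [with Price=4, Revenue=10]  = 2
Without intervention: Cost = -Supply - 2·Price + 1  [with Supply=6, Price=4]  = -13; Revenue = max(Price, Cost) + 5  [with Price=4, Cost=-13]  = 9; Profit = 2·Price - Revenue + 4  [with Price=4, Revenue=9]  = 3.
Change = 2 − 3 = -1.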